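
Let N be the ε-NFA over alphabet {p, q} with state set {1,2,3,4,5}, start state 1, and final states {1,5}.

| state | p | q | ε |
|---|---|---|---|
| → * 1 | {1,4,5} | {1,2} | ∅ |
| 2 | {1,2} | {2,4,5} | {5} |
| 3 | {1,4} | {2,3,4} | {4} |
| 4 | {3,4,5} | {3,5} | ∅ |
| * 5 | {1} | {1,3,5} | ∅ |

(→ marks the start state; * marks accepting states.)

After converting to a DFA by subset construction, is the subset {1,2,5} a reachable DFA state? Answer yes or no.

yes

Start state of the DFA: {1} (ε-closure of the NFA start).
{1} --p--> {1,4,5}  [new]
{1} --q--> {1,2,5}  [new]
{1,4,5} --p--> {1,3,4,5}  [new]
{1,4,5} --q--> {1,2,3,4,5}  [new]
{1,2,5} --p--> {1,2,4,5}  [new]
{1,2,5} --q--> {1,2,3,4,5}  [seen]
{1,3,4,5} --p--> {1,3,4,5}  [seen]
{1,3,4,5} --q--> {1,2,3,4,5}  [seen]
{1,2,3,4,5} --p--> {1,2,3,4,5}  [seen]
{1,2,3,4,5} --q--> {1,2,3,4,5}  [seen]
{1,2,4,5} --p--> {1,2,3,4,5}  [seen]
{1,2,4,5} --q--> {1,2,3,4,5}  [seen]
Reachable DFA states: {1}, {1,4,5}, {1,2,5}, {1,3,4,5}, {1,2,3,4,5}, {1,2,4,5}.
{1,2,5} is among them.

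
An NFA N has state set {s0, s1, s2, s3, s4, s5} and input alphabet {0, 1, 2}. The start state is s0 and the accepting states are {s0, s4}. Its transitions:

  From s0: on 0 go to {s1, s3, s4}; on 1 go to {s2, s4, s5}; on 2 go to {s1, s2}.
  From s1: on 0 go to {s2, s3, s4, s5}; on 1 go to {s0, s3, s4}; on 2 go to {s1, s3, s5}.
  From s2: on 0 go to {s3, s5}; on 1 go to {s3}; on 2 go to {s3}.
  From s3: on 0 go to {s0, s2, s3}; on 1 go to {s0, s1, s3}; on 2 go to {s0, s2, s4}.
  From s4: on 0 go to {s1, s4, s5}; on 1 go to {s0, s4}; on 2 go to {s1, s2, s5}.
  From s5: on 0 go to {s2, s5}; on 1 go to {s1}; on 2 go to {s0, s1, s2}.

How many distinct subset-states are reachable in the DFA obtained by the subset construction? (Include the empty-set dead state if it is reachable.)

13

Start state of the DFA: {s0}.
{s0} --0--> {s1, s3, s4}  [new]
{s0} --1--> {s2, s4, s5}  [new]
{s0} --2--> {s1, s2}  [new]
{s1, s3, s4} --0--> {s0, s1, s2, s3, s4, s5}  [new]
{s1, s3, s4} --1--> {s0, s1, s3, s4}  [new]
{s1, s3, s4} --2--> {s0, s1, s2, s3, s4, s5}  [seen]
{s2, s4, s5} --0--> {s1, s2, s3, s4, s5}  [new]
{s2, s4, s5} --1--> {s0, s1, s3, s4}  [seen]
{s2, s4, s5} --2--> {s0, s1, s2, s3, s5}  [new]
{s1, s2} --0--> {s2, s3, s4, s5}  [new]
{s1, s2} --1--> {s0, s3, s4}  [new]
{s1, s2} --2--> {s1, s3, s5}  [new]
{s0, s1, s2, s3, s4, s5} --0--> {s0, s1, s2, s3, s4, s5}  [seen]
{s0, s1, s2, s3, s4, s5} --1--> {s0, s1, s2, s3, s4, s5}  [seen]
{s0, s1, s2, s3, s4, s5} --2--> {s0, s1, s2, s3, s4, s5}  [seen]
{s0, s1, s3, s4} --0--> {s0, s1, s2, s3, s4, s5}  [seen]
{s0, s1, s3, s4} --1--> {s0, s1, s2, s3, s4, s5}  [seen]
{s0, s1, s3, s4} --2--> {s0, s1, s2, s3, s4, s5}  [seen]
{s1, s2, s3, s4, s5} --0--> {s0, s1, s2, s3, s4, s5}  [seen]
{s1, s2, s3, s4, s5} --1--> {s0, s1, s3, s4}  [seen]
{s1, s2, s3, s4, s5} --2--> {s0, s1, s2, s3, s4, s5}  [seen]
{s0, s1, s2, s3, s5} --0--> {s0, s1, s2, s3, s4, s5}  [seen]
{s0, s1, s2, s3, s5} --1--> {s0, s1, s2, s3, s4, s5}  [seen]
{s0, s1, s2, s3, s5} --2--> {s0, s1, s2, s3, s4, s5}  [seen]
{s2, s3, s4, s5} --0--> {s0, s1, s2, s3, s4, s5}  [seen]
{s2, s3, s4, s5} --1--> {s0, s1, s3, s4}  [seen]
{s2, s3, s4, s5} --2--> {s0, s1, s2, s3, s4, s5}  [seen]
{s0, s3, s4} --0--> {s0, s1, s2, s3, s4, s5}  [seen]
{s0, s3, s4} --1--> {s0, s1, s2, s3, s4, s5}  [seen]
{s0, s3, s4} --2--> {s0, s1, s2, s4, s5}  [new]
{s1, s3, s5} --0--> {s0, s2, s3, s4, s5}  [new]
{s1, s3, s5} --1--> {s0, s1, s3, s4}  [seen]
{s1, s3, s5} --2--> {s0, s1, s2, s3, s4, s5}  [seen]
{s0, s1, s2, s4, s5} --0--> {s1, s2, s3, s4, s5}  [seen]
{s0, s1, s2, s4, s5} --1--> {s0, s1, s2, s3, s4, s5}  [seen]
{s0, s1, s2, s4, s5} --2--> {s0, s1, s2, s3, s5}  [seen]
{s0, s2, s3, s4, s5} --0--> {s0, s1, s2, s3, s4, s5}  [seen]
{s0, s2, s3, s4, s5} --1--> {s0, s1, s2, s3, s4, s5}  [seen]
{s0, s2, s3, s4, s5} --2--> {s0, s1, s2, s3, s4, s5}  [seen]
Reachable DFA states: {s0}, {s1, s3, s4}, {s2, s4, s5}, {s1, s2}, {s0, s1, s2, s3, s4, s5}, {s0, s1, s3, s4}, {s1, s2, s3, s4, s5}, {s0, s1, s2, s3, s5}, {s2, s3, s4, s5}, {s0, s3, s4}, {s1, s3, s5}, {s0, s1, s2, s4, s5}, {s0, s2, s3, s4, s5}.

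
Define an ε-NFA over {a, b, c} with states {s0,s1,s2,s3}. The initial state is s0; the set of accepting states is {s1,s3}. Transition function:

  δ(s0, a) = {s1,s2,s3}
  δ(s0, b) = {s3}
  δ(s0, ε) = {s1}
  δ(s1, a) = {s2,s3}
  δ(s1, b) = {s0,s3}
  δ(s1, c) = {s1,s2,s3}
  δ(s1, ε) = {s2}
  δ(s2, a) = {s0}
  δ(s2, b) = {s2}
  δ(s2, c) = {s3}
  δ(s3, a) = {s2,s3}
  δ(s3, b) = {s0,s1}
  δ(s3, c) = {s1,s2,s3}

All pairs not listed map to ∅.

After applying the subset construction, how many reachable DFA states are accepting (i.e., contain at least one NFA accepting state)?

3

Start state of the DFA: {s0,s1,s2} (ε-closure of the NFA start).
{s0,s1,s2} --a--> {s0,s1,s2,s3}  [new]
{s0,s1,s2} --b--> {s0,s1,s2,s3}  [seen]
{s0,s1,s2} --c--> {s1,s2,s3}  [new]
{s0,s1,s2,s3} --a--> {s0,s1,s2,s3}  [seen]
{s0,s1,s2,s3} --b--> {s0,s1,s2,s3}  [seen]
{s0,s1,s2,s3} --c--> {s1,s2,s3}  [seen]
{s1,s2,s3} --a--> {s0,s1,s2,s3}  [seen]
{s1,s2,s3} --b--> {s0,s1,s2,s3}  [seen]
{s1,s2,s3} --c--> {s1,s2,s3}  [seen]
Reachable DFA states: {s0,s1,s2}, {s0,s1,s2,s3}, {s1,s2,s3}.
Accepting DFA states (contain an NFA accepting state): {s0,s1,s2}, {s0,s1,s2,s3}, {s1,s2,s3}.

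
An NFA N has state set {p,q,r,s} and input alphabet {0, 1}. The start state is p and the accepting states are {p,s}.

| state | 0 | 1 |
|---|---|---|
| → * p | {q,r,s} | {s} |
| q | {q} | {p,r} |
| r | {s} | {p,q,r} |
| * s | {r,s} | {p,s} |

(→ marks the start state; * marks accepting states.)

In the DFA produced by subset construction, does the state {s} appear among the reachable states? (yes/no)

yes

Start state of the DFA: {p}.
{p} --0--> {q,r,s}  [new]
{p} --1--> {s}  [new]
{q,r,s} --0--> {q,r,s}  [seen]
{q,r,s} --1--> {p,q,r,s}  [new]
{s} --0--> {r,s}  [new]
{s} --1--> {p,s}  [new]
{p,q,r,s} --0--> {q,r,s}  [seen]
{p,q,r,s} --1--> {p,q,r,s}  [seen]
{r,s} --0--> {r,s}  [seen]
{r,s} --1--> {p,q,r,s}  [seen]
{p,s} --0--> {q,r,s}  [seen]
{p,s} --1--> {p,s}  [seen]
Reachable DFA states: {p}, {q,r,s}, {s}, {p,q,r,s}, {r,s}, {p,s}.
{s} is among them.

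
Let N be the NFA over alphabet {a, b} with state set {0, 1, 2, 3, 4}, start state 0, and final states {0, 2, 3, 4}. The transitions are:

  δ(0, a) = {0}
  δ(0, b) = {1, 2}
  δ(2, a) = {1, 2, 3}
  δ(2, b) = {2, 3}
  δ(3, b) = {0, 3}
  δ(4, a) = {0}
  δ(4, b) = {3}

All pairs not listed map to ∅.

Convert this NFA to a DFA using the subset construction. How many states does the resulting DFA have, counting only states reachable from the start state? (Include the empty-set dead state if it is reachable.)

6

Start state of the DFA: {0}.
{0} --a--> {0}  [seen]
{0} --b--> {1, 2}  [new]
{1, 2} --a--> {1, 2, 3}  [new]
{1, 2} --b--> {2, 3}  [new]
{1, 2, 3} --a--> {1, 2, 3}  [seen]
{1, 2, 3} --b--> {0, 2, 3}  [new]
{2, 3} --a--> {1, 2, 3}  [seen]
{2, 3} --b--> {0, 2, 3}  [seen]
{0, 2, 3} --a--> {0, 1, 2, 3}  [new]
{0, 2, 3} --b--> {0, 1, 2, 3}  [seen]
{0, 1, 2, 3} --a--> {0, 1, 2, 3}  [seen]
{0, 1, 2, 3} --b--> {0, 1, 2, 3}  [seen]
Reachable DFA states: {0}, {1, 2}, {1, 2, 3}, {2, 3}, {0, 2, 3}, {0, 1, 2, 3}.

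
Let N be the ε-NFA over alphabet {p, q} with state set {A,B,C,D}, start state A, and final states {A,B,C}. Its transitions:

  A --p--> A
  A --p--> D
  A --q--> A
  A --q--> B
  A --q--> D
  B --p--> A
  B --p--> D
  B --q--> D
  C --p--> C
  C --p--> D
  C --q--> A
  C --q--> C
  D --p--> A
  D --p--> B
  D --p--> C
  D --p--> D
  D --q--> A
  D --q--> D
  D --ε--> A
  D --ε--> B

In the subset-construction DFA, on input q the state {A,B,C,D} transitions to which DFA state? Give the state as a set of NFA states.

{A,B,C,D}

δ(A,q) = {A,B,D}; δ(B,q) = {D}; δ(C,q) = {A,C}; δ(D,q) = {A,D}.
Union: {A,B,C,D}.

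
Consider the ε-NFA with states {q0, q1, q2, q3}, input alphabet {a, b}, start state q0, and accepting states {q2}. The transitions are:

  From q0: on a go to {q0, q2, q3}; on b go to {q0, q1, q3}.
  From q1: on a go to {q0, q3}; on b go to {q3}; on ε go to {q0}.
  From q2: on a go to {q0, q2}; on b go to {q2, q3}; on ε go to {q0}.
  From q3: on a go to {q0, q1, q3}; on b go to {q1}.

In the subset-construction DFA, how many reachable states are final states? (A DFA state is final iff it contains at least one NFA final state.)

2

Start state of the DFA: {q0} (ε-closure of the NFA start).
{q0} --a--> {q0, q2, q3}  [new]
{q0} --b--> {q0, q1, q3}  [new]
{q0, q2, q3} --a--> {q0, q1, q2, q3}  [new]
{q0, q2, q3} --b--> {q0, q1, q2, q3}  [seen]
{q0, q1, q3} --a--> {q0, q1, q2, q3}  [seen]
{q0, q1, q3} --b--> {q0, q1, q3}  [seen]
{q0, q1, q2, q3} --a--> {q0, q1, q2, q3}  [seen]
{q0, q1, q2, q3} --b--> {q0, q1, q2, q3}  [seen]
Reachable DFA states: {q0}, {q0, q2, q3}, {q0, q1, q3}, {q0, q1, q2, q3}.
Accepting DFA states (contain an NFA accepting state): {q0, q2, q3}, {q0, q1, q2, q3}.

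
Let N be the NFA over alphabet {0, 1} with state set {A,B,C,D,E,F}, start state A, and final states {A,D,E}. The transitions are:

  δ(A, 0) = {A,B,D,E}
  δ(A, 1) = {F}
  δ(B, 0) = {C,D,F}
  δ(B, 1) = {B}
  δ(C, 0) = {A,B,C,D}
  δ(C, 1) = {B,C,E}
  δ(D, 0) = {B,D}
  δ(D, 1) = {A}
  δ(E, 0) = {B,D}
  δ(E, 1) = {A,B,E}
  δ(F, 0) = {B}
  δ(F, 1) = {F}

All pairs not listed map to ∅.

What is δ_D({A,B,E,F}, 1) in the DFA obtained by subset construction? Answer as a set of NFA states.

δ(A,1) = {F}; δ(B,1) = {B}; δ(E,1) = {A,B,E}; δ(F,1) = {F}.
Union: {A,B,E,F}.

{A,B,E,F}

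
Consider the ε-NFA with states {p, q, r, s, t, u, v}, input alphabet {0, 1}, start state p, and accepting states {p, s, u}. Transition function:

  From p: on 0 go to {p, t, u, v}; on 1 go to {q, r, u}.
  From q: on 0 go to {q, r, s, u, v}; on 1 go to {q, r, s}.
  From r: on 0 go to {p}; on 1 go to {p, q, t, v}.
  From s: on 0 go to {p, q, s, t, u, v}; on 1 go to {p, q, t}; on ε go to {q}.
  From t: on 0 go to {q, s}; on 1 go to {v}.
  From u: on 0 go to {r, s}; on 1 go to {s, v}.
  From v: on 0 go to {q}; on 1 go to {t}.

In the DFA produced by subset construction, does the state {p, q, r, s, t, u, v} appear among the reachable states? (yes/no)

yes

Start state of the DFA: {p} (ε-closure of the NFA start).
{p} --0--> {p, t, u, v}  [new]
{p} --1--> {q, r, u}  [new]
{p, t, u, v} --0--> {p, q, r, s, t, u, v}  [new]
{p, t, u, v} --1--> {q, r, s, t, u, v}  [new]
{q, r, u} --0--> {p, q, r, s, u, v}  [new]
{q, r, u} --1--> {p, q, r, s, t, v}  [new]
{p, q, r, s, t, u, v} --0--> {p, q, r, s, t, u, v}  [seen]
{p, q, r, s, t, u, v} --1--> {p, q, r, s, t, u, v}  [seen]
{q, r, s, t, u, v} --0--> {p, q, r, s, t, u, v}  [seen]
{q, r, s, t, u, v} --1--> {p, q, r, s, t, v}  [seen]
{p, q, r, s, u, v} --0--> {p, q, r, s, t, u, v}  [seen]
{p, q, r, s, u, v} --1--> {p, q, r, s, t, u, v}  [seen]
{p, q, r, s, t, v} --0--> {p, q, r, s, t, u, v}  [seen]
{p, q, r, s, t, v} --1--> {p, q, r, s, t, u, v}  [seen]
Reachable DFA states: {p}, {p, t, u, v}, {q, r, u}, {p, q, r, s, t, u, v}, {q, r, s, t, u, v}, {p, q, r, s, u, v}, {p, q, r, s, t, v}.
{p, q, r, s, t, u, v} is among them.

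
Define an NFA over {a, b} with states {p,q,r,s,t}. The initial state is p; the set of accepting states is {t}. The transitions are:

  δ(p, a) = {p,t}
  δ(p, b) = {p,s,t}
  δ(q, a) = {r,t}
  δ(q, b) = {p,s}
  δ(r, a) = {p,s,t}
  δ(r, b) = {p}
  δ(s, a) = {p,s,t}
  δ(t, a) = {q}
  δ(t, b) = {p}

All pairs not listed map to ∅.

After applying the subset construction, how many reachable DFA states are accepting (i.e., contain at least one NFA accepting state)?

Start state of the DFA: {p}.
{p} --a--> {p,t}  [new]
{p} --b--> {p,s,t}  [new]
{p,t} --a--> {p,q,t}  [new]
{p,t} --b--> {p,s,t}  [seen]
{p,s,t} --a--> {p,q,s,t}  [new]
{p,s,t} --b--> {p,s,t}  [seen]
{p,q,t} --a--> {p,q,r,t}  [new]
{p,q,t} --b--> {p,s,t}  [seen]
{p,q,s,t} --a--> {p,q,r,s,t}  [new]
{p,q,s,t} --b--> {p,s,t}  [seen]
{p,q,r,t} --a--> {p,q,r,s,t}  [seen]
{p,q,r,t} --b--> {p,s,t}  [seen]
{p,q,r,s,t} --a--> {p,q,r,s,t}  [seen]
{p,q,r,s,t} --b--> {p,s,t}  [seen]
Reachable DFA states: {p}, {p,t}, {p,s,t}, {p,q,t}, {p,q,s,t}, {p,q,r,t}, {p,q,r,s,t}.
Accepting DFA states (contain an NFA accepting state): {p,t}, {p,s,t}, {p,q,t}, {p,q,s,t}, {p,q,r,t}, {p,q,r,s,t}.

6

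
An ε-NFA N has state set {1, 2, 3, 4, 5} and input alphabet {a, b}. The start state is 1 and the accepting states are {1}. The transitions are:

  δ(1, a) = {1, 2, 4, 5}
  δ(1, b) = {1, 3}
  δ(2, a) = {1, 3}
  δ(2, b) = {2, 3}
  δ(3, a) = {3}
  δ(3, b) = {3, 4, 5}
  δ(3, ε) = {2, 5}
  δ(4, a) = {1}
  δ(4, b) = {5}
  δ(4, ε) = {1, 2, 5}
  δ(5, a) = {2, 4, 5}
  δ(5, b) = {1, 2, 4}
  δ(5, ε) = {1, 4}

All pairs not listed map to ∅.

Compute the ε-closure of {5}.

Begin with {5}.
5 →ε {1, 4}; add 1, 4.
4 →ε {1, 2, 5}; add 2.
ε-closure = {1, 2, 4, 5}.

{1, 2, 4, 5}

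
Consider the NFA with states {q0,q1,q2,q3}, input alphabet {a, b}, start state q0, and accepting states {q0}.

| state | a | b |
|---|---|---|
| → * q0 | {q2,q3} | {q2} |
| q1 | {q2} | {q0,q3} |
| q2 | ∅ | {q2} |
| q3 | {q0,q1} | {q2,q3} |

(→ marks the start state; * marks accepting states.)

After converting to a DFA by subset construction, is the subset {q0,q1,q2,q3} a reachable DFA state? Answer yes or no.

Start state of the DFA: {q0}.
{q0} --a--> {q2,q3}  [new]
{q0} --b--> {q2}  [new]
{q2,q3} --a--> {q0,q1}  [new]
{q2,q3} --b--> {q2,q3}  [seen]
{q2} --a--> ∅  [new]
{q2} --b--> {q2}  [seen]
{q0,q1} --a--> {q2,q3}  [seen]
{q0,q1} --b--> {q0,q2,q3}  [new]
∅ --a--> ∅  [seen]
∅ --b--> ∅  [seen]
{q0,q2,q3} --a--> {q0,q1,q2,q3}  [new]
{q0,q2,q3} --b--> {q2,q3}  [seen]
{q0,q1,q2,q3} --a--> {q0,q1,q2,q3}  [seen]
{q0,q1,q2,q3} --b--> {q0,q2,q3}  [seen]
Reachable DFA states: {q0}, {q2,q3}, {q2}, {q0,q1}, ∅, {q0,q2,q3}, {q0,q1,q2,q3}.
{q0,q1,q2,q3} is among them.

yes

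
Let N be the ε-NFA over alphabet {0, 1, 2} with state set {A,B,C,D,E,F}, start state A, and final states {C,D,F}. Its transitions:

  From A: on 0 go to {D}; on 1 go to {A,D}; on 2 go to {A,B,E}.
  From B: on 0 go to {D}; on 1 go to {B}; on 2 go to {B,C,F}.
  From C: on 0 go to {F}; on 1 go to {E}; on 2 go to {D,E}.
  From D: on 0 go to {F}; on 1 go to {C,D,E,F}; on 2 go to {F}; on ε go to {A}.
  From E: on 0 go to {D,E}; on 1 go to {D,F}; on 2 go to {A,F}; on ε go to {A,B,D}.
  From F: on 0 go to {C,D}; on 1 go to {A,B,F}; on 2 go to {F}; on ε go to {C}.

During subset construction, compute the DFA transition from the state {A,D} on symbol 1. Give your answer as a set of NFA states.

δ(A,1) = {A,D}; δ(D,1) = {C,D,E,F}.
Union: {A,C,D,E,F}.
ε-closure gives {A,B,C,D,E,F}.

{A,B,C,D,E,F}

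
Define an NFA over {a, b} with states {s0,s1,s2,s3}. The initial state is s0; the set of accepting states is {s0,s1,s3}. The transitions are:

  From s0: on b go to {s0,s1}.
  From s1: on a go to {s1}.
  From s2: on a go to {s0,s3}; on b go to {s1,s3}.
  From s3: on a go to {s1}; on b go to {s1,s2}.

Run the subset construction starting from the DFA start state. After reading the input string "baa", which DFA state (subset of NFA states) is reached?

Start: {s0}.
δ(s0,b) = {s0,s1}.
Union: {s0,s1}.
After b: {s0,s1}.
δ(s0,a) = ∅; δ(s1,a) = {s1}.
Union: {s1}.
After a: {s1}.
δ(s1,a) = {s1}.
Union: {s1}.
After a: {s1}.

{s1}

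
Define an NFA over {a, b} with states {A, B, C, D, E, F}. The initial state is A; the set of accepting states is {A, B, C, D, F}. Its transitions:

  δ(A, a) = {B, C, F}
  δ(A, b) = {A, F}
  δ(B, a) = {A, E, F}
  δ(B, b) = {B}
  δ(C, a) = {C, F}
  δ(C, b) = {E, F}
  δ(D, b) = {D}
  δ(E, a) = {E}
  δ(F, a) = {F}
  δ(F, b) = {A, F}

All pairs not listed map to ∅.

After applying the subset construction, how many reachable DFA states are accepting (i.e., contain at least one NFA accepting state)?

Start state of the DFA: {A}.
{A} --a--> {B, C, F}  [new]
{A} --b--> {A, F}  [new]
{B, C, F} --a--> {A, C, E, F}  [new]
{B, C, F} --b--> {A, B, E, F}  [new]
{A, F} --a--> {B, C, F}  [seen]
{A, F} --b--> {A, F}  [seen]
{A, C, E, F} --a--> {B, C, E, F}  [new]
{A, C, E, F} --b--> {A, E, F}  [new]
{A, B, E, F} --a--> {A, B, C, E, F}  [new]
{A, B, E, F} --b--> {A, B, F}  [new]
{B, C, E, F} --a--> {A, C, E, F}  [seen]
{B, C, E, F} --b--> {A, B, E, F}  [seen]
{A, E, F} --a--> {B, C, E, F}  [seen]
{A, E, F} --b--> {A, F}  [seen]
{A, B, C, E, F} --a--> {A, B, C, E, F}  [seen]
{A, B, C, E, F} --b--> {A, B, E, F}  [seen]
{A, B, F} --a--> {A, B, C, E, F}  [seen]
{A, B, F} --b--> {A, B, F}  [seen]
Reachable DFA states: {A}, {B, C, F}, {A, F}, {A, C, E, F}, {A, B, E, F}, {B, C, E, F}, {A, E, F}, {A, B, C, E, F}, {A, B, F}.
Accepting DFA states (contain an NFA accepting state): {A}, {B, C, F}, {A, F}, {A, C, E, F}, {A, B, E, F}, {B, C, E, F}, {A, E, F}, {A, B, C, E, F}, {A, B, F}.

9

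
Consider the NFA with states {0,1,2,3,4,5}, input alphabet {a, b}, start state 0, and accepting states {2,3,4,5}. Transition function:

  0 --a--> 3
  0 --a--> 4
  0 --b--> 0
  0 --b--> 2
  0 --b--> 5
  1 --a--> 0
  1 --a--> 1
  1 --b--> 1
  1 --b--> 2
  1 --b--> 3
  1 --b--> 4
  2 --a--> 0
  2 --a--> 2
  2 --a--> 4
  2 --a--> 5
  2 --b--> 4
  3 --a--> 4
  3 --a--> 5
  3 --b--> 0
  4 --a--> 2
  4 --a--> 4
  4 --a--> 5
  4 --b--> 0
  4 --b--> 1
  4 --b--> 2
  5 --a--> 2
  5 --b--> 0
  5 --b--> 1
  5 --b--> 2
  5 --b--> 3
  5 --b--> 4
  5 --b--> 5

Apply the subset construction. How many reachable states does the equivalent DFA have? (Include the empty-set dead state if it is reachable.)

Start state of the DFA: {0}.
{0} --a--> {3,4}  [new]
{0} --b--> {0,2,5}  [new]
{3,4} --a--> {2,4,5}  [new]
{3,4} --b--> {0,1,2}  [new]
{0,2,5} --a--> {0,2,3,4,5}  [new]
{0,2,5} --b--> {0,1,2,3,4,5}  [new]
{2,4,5} --a--> {0,2,4,5}  [new]
{2,4,5} --b--> {0,1,2,3,4,5}  [seen]
{0,1,2} --a--> {0,1,2,3,4,5}  [seen]
{0,1,2} --b--> {0,1,2,3,4,5}  [seen]
{0,2,3,4,5} --a--> {0,2,3,4,5}  [seen]
{0,2,3,4,5} --b--> {0,1,2,3,4,5}  [seen]
{0,1,2,3,4,5} --a--> {0,1,2,3,4,5}  [seen]
{0,1,2,3,4,5} --b--> {0,1,2,3,4,5}  [seen]
{0,2,4,5} --a--> {0,2,3,4,5}  [seen]
{0,2,4,5} --b--> {0,1,2,3,4,5}  [seen]
Reachable DFA states: {0}, {3,4}, {0,2,5}, {2,4,5}, {0,1,2}, {0,2,3,4,5}, {0,1,2,3,4,5}, {0,2,4,5}.

8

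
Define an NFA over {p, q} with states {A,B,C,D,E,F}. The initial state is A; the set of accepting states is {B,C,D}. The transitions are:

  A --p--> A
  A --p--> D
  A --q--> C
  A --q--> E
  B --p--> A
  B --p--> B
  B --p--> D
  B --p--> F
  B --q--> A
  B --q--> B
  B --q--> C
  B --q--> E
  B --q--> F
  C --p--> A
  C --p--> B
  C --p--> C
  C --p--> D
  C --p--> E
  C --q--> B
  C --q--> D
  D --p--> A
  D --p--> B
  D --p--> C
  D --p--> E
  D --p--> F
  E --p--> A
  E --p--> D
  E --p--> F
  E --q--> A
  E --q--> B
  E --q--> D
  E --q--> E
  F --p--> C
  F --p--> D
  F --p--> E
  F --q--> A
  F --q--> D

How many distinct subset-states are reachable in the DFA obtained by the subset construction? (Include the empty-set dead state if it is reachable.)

5

Start state of the DFA: {A}.
{A} --p--> {A,D}  [new]
{A} --q--> {C,E}  [new]
{A,D} --p--> {A,B,C,D,E,F}  [new]
{A,D} --q--> {C,E}  [seen]
{C,E} --p--> {A,B,C,D,E,F}  [seen]
{C,E} --q--> {A,B,D,E}  [new]
{A,B,C,D,E,F} --p--> {A,B,C,D,E,F}  [seen]
{A,B,C,D,E,F} --q--> {A,B,C,D,E,F}  [seen]
{A,B,D,E} --p--> {A,B,C,D,E,F}  [seen]
{A,B,D,E} --q--> {A,B,C,D,E,F}  [seen]
Reachable DFA states: {A}, {A,D}, {C,E}, {A,B,C,D,E,F}, {A,B,D,E}.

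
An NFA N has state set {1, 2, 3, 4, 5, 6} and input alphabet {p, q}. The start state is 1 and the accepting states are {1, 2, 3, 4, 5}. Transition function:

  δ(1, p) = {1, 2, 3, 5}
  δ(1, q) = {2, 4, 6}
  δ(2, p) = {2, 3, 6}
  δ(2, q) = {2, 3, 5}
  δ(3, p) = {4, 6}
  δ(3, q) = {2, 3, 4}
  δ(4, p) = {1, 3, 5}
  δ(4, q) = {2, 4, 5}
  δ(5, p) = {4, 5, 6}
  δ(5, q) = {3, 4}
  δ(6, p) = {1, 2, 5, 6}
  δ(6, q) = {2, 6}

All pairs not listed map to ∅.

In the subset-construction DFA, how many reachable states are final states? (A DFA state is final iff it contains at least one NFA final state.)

6

Start state of the DFA: {1}.
{1} --p--> {1, 2, 3, 5}  [new]
{1} --q--> {2, 4, 6}  [new]
{1, 2, 3, 5} --p--> {1, 2, 3, 4, 5, 6}  [new]
{1, 2, 3, 5} --q--> {2, 3, 4, 5, 6}  [new]
{2, 4, 6} --p--> {1, 2, 3, 5, 6}  [new]
{2, 4, 6} --q--> {2, 3, 4, 5, 6}  [seen]
{1, 2, 3, 4, 5, 6} --p--> {1, 2, 3, 4, 5, 6}  [seen]
{1, 2, 3, 4, 5, 6} --q--> {2, 3, 4, 5, 6}  [seen]
{2, 3, 4, 5, 6} --p--> {1, 2, 3, 4, 5, 6}  [seen]
{2, 3, 4, 5, 6} --q--> {2, 3, 4, 5, 6}  [seen]
{1, 2, 3, 5, 6} --p--> {1, 2, 3, 4, 5, 6}  [seen]
{1, 2, 3, 5, 6} --q--> {2, 3, 4, 5, 6}  [seen]
Reachable DFA states: {1}, {1, 2, 3, 5}, {2, 4, 6}, {1, 2, 3, 4, 5, 6}, {2, 3, 4, 5, 6}, {1, 2, 3, 5, 6}.
Accepting DFA states (contain an NFA accepting state): {1}, {1, 2, 3, 5}, {2, 4, 6}, {1, 2, 3, 4, 5, 6}, {2, 3, 4, 5, 6}, {1, 2, 3, 5, 6}.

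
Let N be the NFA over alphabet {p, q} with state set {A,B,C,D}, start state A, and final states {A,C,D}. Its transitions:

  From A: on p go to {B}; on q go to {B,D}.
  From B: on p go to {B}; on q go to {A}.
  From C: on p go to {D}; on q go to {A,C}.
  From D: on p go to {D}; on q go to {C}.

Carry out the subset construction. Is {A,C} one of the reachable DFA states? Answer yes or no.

Start state of the DFA: {A}.
{A} --p--> {B}  [new]
{A} --q--> {B,D}  [new]
{B} --p--> {B}  [seen]
{B} --q--> {A}  [seen]
{B,D} --p--> {B,D}  [seen]
{B,D} --q--> {A,C}  [new]
{A,C} --p--> {B,D}  [seen]
{A,C} --q--> {A,B,C,D}  [new]
{A,B,C,D} --p--> {B,D}  [seen]
{A,B,C,D} --q--> {A,B,C,D}  [seen]
Reachable DFA states: {A}, {B}, {B,D}, {A,C}, {A,B,C,D}.
{A,C} is among them.

yes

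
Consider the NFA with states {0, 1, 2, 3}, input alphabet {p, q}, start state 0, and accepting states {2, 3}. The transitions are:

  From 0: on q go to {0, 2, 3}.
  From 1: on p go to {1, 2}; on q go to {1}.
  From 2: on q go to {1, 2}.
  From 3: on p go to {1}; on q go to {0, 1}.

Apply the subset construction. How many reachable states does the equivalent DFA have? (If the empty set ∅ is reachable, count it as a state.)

Start state of the DFA: {0}.
{0} --p--> ∅  [new]
{0} --q--> {0, 2, 3}  [new]
∅ --p--> ∅  [seen]
∅ --q--> ∅  [seen]
{0, 2, 3} --p--> {1}  [new]
{0, 2, 3} --q--> {0, 1, 2, 3}  [new]
{1} --p--> {1, 2}  [new]
{1} --q--> {1}  [seen]
{0, 1, 2, 3} --p--> {1, 2}  [seen]
{0, 1, 2, 3} --q--> {0, 1, 2, 3}  [seen]
{1, 2} --p--> {1, 2}  [seen]
{1, 2} --q--> {1, 2}  [seen]
Reachable DFA states: {0}, ∅, {0, 2, 3}, {1}, {0, 1, 2, 3}, {1, 2}.

6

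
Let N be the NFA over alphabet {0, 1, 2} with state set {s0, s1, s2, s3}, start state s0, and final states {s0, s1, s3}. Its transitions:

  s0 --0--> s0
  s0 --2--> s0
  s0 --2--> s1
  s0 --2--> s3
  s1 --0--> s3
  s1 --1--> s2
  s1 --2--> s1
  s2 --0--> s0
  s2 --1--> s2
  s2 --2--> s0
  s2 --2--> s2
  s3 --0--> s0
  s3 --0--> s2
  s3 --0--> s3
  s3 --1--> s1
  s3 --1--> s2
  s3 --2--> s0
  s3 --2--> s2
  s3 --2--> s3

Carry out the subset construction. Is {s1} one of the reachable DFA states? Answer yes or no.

Start state of the DFA: {s0}.
{s0} --0--> {s0}  [seen]
{s0} --1--> ∅  [new]
{s0} --2--> {s0, s1, s3}  [new]
∅ --0--> ∅  [seen]
∅ --1--> ∅  [seen]
∅ --2--> ∅  [seen]
{s0, s1, s3} --0--> {s0, s2, s3}  [new]
{s0, s1, s3} --1--> {s1, s2}  [new]
{s0, s1, s3} --2--> {s0, s1, s2, s3}  [new]
{s0, s2, s3} --0--> {s0, s2, s3}  [seen]
{s0, s2, s3} --1--> {s1, s2}  [seen]
{s0, s2, s3} --2--> {s0, s1, s2, s3}  [seen]
{s1, s2} --0--> {s0, s3}  [new]
{s1, s2} --1--> {s2}  [new]
{s1, s2} --2--> {s0, s1, s2}  [new]
{s0, s1, s2, s3} --0--> {s0, s2, s3}  [seen]
{s0, s1, s2, s3} --1--> {s1, s2}  [seen]
{s0, s1, s2, s3} --2--> {s0, s1, s2, s3}  [seen]
{s0, s3} --0--> {s0, s2, s3}  [seen]
{s0, s3} --1--> {s1, s2}  [seen]
{s0, s3} --2--> {s0, s1, s2, s3}  [seen]
{s2} --0--> {s0}  [seen]
{s2} --1--> {s2}  [seen]
{s2} --2--> {s0, s2}  [new]
{s0, s1, s2} --0--> {s0, s3}  [seen]
{s0, s1, s2} --1--> {s2}  [seen]
{s0, s1, s2} --2--> {s0, s1, s2, s3}  [seen]
{s0, s2} --0--> {s0}  [seen]
{s0, s2} --1--> {s2}  [seen]
{s0, s2} --2--> {s0, s1, s2, s3}  [seen]
Reachable DFA states: {s0}, ∅, {s0, s1, s3}, {s0, s2, s3}, {s1, s2}, {s0, s1, s2, s3}, {s0, s3}, {s2}, {s0, s1, s2}, {s0, s2}.
{s1} is not among them.

no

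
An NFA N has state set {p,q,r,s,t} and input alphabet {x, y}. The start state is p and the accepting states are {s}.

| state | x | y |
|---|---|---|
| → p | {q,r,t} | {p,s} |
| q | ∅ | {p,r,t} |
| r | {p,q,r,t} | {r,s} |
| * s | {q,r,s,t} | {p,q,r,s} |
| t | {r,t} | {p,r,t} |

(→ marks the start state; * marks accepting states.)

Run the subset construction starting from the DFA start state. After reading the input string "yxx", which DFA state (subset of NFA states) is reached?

Start: {p}.
δ(p,y) = {p,s}.
Union: {p,s}.
After y: {p,s}.
δ(p,x) = {q,r,t}; δ(s,x) = {q,r,s,t}.
Union: {q,r,s,t}.
After x: {q,r,s,t}.
δ(q,x) = ∅; δ(r,x) = {p,q,r,t}; δ(s,x) = {q,r,s,t}; δ(t,x) = {r,t}.
Union: {p,q,r,s,t}.
After x: {p,q,r,s,t}.

{p,q,r,s,t}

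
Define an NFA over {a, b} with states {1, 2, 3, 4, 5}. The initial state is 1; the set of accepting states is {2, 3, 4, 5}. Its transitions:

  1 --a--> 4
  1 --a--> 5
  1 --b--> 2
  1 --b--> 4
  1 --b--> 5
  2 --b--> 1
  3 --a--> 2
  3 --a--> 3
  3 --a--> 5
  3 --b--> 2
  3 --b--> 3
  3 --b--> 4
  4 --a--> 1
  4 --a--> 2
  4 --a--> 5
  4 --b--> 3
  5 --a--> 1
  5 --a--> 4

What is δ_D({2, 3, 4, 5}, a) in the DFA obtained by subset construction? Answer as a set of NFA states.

{1, 2, 3, 4, 5}

δ(2,a) = ∅; δ(3,a) = {2, 3, 5}; δ(4,a) = {1, 2, 5}; δ(5,a) = {1, 4}.
Union: {1, 2, 3, 4, 5}.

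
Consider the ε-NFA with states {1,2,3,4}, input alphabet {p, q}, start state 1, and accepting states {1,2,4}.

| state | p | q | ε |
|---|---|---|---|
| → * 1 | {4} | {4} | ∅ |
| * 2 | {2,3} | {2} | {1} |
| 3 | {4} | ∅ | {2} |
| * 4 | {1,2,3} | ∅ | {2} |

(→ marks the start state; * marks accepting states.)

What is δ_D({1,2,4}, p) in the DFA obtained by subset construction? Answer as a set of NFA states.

δ(1,p) = {4}; δ(2,p) = {2,3}; δ(4,p) = {1,2,3}.
Union: {1,2,3,4}.

{1,2,3,4}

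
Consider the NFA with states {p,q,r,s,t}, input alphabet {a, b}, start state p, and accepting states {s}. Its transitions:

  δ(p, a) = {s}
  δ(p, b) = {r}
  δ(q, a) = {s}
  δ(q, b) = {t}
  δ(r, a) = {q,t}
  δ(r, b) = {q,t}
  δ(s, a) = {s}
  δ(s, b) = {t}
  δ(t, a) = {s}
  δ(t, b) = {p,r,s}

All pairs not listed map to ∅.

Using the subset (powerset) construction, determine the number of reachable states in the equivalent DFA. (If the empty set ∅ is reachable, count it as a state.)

Start state of the DFA: {p}.
{p} --a--> {s}  [new]
{p} --b--> {r}  [new]
{s} --a--> {s}  [seen]
{s} --b--> {t}  [new]
{r} --a--> {q,t}  [new]
{r} --b--> {q,t}  [seen]
{t} --a--> {s}  [seen]
{t} --b--> {p,r,s}  [new]
{q,t} --a--> {s}  [seen]
{q,t} --b--> {p,r,s,t}  [new]
{p,r,s} --a--> {q,s,t}  [new]
{p,r,s} --b--> {q,r,t}  [new]
{p,r,s,t} --a--> {q,s,t}  [seen]
{p,r,s,t} --b--> {p,q,r,s,t}  [new]
{q,s,t} --a--> {s}  [seen]
{q,s,t} --b--> {p,r,s,t}  [seen]
{q,r,t} --a--> {q,s,t}  [seen]
{q,r,t} --b--> {p,q,r,s,t}  [seen]
{p,q,r,s,t} --a--> {q,s,t}  [seen]
{p,q,r,s,t} --b--> {p,q,r,s,t}  [seen]
Reachable DFA states: {p}, {s}, {r}, {t}, {q,t}, {p,r,s}, {p,r,s,t}, {q,s,t}, {q,r,t}, {p,q,r,s,t}.

10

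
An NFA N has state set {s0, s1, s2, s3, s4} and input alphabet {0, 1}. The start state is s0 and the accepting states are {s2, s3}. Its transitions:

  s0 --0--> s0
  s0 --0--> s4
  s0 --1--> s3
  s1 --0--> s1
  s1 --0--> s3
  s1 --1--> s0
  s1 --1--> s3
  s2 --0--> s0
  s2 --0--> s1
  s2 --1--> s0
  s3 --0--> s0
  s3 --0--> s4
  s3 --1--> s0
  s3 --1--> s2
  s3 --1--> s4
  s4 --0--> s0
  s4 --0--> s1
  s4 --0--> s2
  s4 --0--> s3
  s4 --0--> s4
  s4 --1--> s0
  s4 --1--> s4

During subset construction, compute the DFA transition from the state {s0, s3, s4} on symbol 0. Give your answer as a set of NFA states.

{s0, s1, s2, s3, s4}

δ(s0,0) = {s0, s4}; δ(s3,0) = {s0, s4}; δ(s4,0) = {s0, s1, s2, s3, s4}.
Union: {s0, s1, s2, s3, s4}.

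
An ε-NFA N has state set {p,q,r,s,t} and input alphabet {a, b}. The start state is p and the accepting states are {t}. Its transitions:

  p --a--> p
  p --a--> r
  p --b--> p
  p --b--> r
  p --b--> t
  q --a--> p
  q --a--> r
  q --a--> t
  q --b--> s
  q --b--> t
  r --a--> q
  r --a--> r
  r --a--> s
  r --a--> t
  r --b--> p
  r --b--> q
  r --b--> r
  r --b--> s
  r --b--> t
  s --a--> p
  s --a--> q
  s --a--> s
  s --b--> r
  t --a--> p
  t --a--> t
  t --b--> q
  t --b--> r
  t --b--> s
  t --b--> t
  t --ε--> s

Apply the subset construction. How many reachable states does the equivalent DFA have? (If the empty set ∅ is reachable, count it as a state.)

4

Start state of the DFA: {p} (ε-closure of the NFA start).
{p} --a--> {p,r}  [new]
{p} --b--> {p,r,s,t}  [new]
{p,r} --a--> {p,q,r,s,t}  [new]
{p,r} --b--> {p,q,r,s,t}  [seen]
{p,r,s,t} --a--> {p,q,r,s,t}  [seen]
{p,r,s,t} --b--> {p,q,r,s,t}  [seen]
{p,q,r,s,t} --a--> {p,q,r,s,t}  [seen]
{p,q,r,s,t} --b--> {p,q,r,s,t}  [seen]
Reachable DFA states: {p}, {p,r}, {p,r,s,t}, {p,q,r,s,t}.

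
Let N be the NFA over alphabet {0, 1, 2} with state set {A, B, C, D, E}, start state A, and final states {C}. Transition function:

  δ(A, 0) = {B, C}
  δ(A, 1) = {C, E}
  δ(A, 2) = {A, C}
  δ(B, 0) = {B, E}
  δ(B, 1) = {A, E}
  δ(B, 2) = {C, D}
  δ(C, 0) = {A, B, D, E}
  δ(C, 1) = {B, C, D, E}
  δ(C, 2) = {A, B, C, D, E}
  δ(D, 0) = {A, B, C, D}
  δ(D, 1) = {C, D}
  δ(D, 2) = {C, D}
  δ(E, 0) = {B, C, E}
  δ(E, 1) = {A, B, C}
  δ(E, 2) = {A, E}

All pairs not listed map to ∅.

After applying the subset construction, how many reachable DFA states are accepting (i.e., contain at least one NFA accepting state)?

Start state of the DFA: {A}.
{A} --0--> {B, C}  [new]
{A} --1--> {C, E}  [new]
{A} --2--> {A, C}  [new]
{B, C} --0--> {A, B, D, E}  [new]
{B, C} --1--> {A, B, C, D, E}  [new]
{B, C} --2--> {A, B, C, D, E}  [seen]
{C, E} --0--> {A, B, C, D, E}  [seen]
{C, E} --1--> {A, B, C, D, E}  [seen]
{C, E} --2--> {A, B, C, D, E}  [seen]
{A, C} --0--> {A, B, C, D, E}  [seen]
{A, C} --1--> {B, C, D, E}  [new]
{A, C} --2--> {A, B, C, D, E}  [seen]
{A, B, D, E} --0--> {A, B, C, D, E}  [seen]
{A, B, D, E} --1--> {A, B, C, D, E}  [seen]
{A, B, D, E} --2--> {A, C, D, E}  [new]
{A, B, C, D, E} --0--> {A, B, C, D, E}  [seen]
{A, B, C, D, E} --1--> {A, B, C, D, E}  [seen]
{A, B, C, D, E} --2--> {A, B, C, D, E}  [seen]
{B, C, D, E} --0--> {A, B, C, D, E}  [seen]
{B, C, D, E} --1--> {A, B, C, D, E}  [seen]
{B, C, D, E} --2--> {A, B, C, D, E}  [seen]
{A, C, D, E} --0--> {A, B, C, D, E}  [seen]
{A, C, D, E} --1--> {A, B, C, D, E}  [seen]
{A, C, D, E} --2--> {A, B, C, D, E}  [seen]
Reachable DFA states: {A}, {B, C}, {C, E}, {A, C}, {A, B, D, E}, {A, B, C, D, E}, {B, C, D, E}, {A, C, D, E}.
Accepting DFA states (contain an NFA accepting state): {B, C}, {C, E}, {A, C}, {A, B, C, D, E}, {B, C, D, E}, {A, C, D, E}.

6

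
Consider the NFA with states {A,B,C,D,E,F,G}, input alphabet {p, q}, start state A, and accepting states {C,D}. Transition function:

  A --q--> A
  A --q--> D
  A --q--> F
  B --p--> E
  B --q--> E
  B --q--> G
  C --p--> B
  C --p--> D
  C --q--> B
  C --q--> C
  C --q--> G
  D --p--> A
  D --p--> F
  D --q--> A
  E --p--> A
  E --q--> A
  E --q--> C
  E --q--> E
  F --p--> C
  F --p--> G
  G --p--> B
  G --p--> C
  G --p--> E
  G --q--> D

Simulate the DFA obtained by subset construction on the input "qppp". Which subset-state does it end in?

Start: {A}.
δ(A,q) = {A,D,F}.
Union: {A,D,F}.
After q: {A,D,F}.
δ(A,p) = ∅; δ(D,p) = {A,F}; δ(F,p) = {C,G}.
Union: {A,C,F,G}.
After p: {A,C,F,G}.
δ(A,p) = ∅; δ(C,p) = {B,D}; δ(F,p) = {C,G}; δ(G,p) = {B,C,E}.
Union: {B,C,D,E,G}.
After p: {B,C,D,E,G}.
δ(B,p) = {E}; δ(C,p) = {B,D}; δ(D,p) = {A,F}; δ(E,p) = {A}; δ(G,p) = {B,C,E}.
Union: {A,B,C,D,E,F}.
After p: {A,B,C,D,E,F}.

{A,B,C,D,E,F}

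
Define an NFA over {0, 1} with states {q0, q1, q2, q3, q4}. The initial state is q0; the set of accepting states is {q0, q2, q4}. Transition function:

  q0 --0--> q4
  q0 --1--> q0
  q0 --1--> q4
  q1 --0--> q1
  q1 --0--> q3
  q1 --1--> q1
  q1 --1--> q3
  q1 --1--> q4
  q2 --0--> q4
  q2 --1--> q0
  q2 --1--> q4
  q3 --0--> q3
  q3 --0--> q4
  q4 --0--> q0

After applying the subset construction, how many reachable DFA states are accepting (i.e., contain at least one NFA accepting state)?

Start state of the DFA: {q0}.
{q0} --0--> {q4}  [new]
{q0} --1--> {q0, q4}  [new]
{q4} --0--> {q0}  [seen]
{q4} --1--> ∅  [new]
{q0, q4} --0--> {q0, q4}  [seen]
{q0, q4} --1--> {q0, q4}  [seen]
∅ --0--> ∅  [seen]
∅ --1--> ∅  [seen]
Reachable DFA states: {q0}, {q4}, {q0, q4}, ∅.
Accepting DFA states (contain an NFA accepting state): {q0}, {q4}, {q0, q4}.

3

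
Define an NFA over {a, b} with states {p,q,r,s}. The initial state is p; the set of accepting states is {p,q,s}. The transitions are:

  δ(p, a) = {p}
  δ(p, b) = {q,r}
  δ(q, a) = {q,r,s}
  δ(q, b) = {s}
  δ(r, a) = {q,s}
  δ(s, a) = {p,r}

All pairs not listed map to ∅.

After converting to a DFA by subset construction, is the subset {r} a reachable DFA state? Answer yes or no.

Start state of the DFA: {p}.
{p} --a--> {p}  [seen]
{p} --b--> {q,r}  [new]
{q,r} --a--> {q,r,s}  [new]
{q,r} --b--> {s}  [new]
{q,r,s} --a--> {p,q,r,s}  [new]
{q,r,s} --b--> {s}  [seen]
{s} --a--> {p,r}  [new]
{s} --b--> ∅  [new]
{p,q,r,s} --a--> {p,q,r,s}  [seen]
{p,q,r,s} --b--> {q,r,s}  [seen]
{p,r} --a--> {p,q,s}  [new]
{p,r} --b--> {q,r}  [seen]
∅ --a--> ∅  [seen]
∅ --b--> ∅  [seen]
{p,q,s} --a--> {p,q,r,s}  [seen]
{p,q,s} --b--> {q,r,s}  [seen]
Reachable DFA states: {p}, {q,r}, {q,r,s}, {s}, {p,q,r,s}, {p,r}, ∅, {p,q,s}.
{r} is not among them.

no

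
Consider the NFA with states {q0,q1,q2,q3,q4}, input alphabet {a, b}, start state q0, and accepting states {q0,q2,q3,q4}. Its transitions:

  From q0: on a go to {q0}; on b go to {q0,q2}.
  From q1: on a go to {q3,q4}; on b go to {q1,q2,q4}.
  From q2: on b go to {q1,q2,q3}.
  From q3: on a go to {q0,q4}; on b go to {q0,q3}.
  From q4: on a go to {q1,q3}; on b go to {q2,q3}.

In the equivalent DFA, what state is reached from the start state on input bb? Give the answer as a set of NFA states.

Start: {q0}.
δ(q0,b) = {q0,q2}.
Union: {q0,q2}.
After b: {q0,q2}.
δ(q0,b) = {q0,q2}; δ(q2,b) = {q1,q2,q3}.
Union: {q0,q1,q2,q3}.
After b: {q0,q1,q2,q3}.

{q0,q1,q2,q3}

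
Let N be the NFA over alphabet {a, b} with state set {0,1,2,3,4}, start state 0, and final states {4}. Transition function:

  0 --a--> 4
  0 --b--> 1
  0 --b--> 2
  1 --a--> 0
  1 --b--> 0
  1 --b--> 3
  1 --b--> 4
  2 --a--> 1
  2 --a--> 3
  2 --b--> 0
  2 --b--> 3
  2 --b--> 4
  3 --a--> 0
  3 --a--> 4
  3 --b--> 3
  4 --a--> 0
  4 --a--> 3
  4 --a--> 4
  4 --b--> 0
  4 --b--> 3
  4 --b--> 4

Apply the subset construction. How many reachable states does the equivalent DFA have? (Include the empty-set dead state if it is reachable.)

8

Start state of the DFA: {0}.
{0} --a--> {4}  [new]
{0} --b--> {1,2}  [new]
{4} --a--> {0,3,4}  [new]
{4} --b--> {0,3,4}  [seen]
{1,2} --a--> {0,1,3}  [new]
{1,2} --b--> {0,3,4}  [seen]
{0,3,4} --a--> {0,3,4}  [seen]
{0,3,4} --b--> {0,1,2,3,4}  [new]
{0,1,3} --a--> {0,4}  [new]
{0,1,3} --b--> {0,1,2,3,4}  [seen]
{0,1,2,3,4} --a--> {0,1,3,4}  [new]
{0,1,2,3,4} --b--> {0,1,2,3,4}  [seen]
{0,4} --a--> {0,3,4}  [seen]
{0,4} --b--> {0,1,2,3,4}  [seen]
{0,1,3,4} --a--> {0,3,4}  [seen]
{0,1,3,4} --b--> {0,1,2,3,4}  [seen]
Reachable DFA states: {0}, {4}, {1,2}, {0,3,4}, {0,1,3}, {0,1,2,3,4}, {0,4}, {0,1,3,4}.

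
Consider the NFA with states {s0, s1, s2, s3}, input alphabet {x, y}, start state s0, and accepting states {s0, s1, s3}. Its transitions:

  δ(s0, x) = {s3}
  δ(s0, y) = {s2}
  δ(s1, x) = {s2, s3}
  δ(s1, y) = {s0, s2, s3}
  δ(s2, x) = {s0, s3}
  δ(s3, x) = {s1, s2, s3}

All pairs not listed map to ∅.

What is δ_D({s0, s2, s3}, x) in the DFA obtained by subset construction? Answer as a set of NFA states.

δ(s0,x) = {s3}; δ(s2,x) = {s0, s3}; δ(s3,x) = {s1, s2, s3}.
Union: {s0, s1, s2, s3}.

{s0, s1, s2, s3}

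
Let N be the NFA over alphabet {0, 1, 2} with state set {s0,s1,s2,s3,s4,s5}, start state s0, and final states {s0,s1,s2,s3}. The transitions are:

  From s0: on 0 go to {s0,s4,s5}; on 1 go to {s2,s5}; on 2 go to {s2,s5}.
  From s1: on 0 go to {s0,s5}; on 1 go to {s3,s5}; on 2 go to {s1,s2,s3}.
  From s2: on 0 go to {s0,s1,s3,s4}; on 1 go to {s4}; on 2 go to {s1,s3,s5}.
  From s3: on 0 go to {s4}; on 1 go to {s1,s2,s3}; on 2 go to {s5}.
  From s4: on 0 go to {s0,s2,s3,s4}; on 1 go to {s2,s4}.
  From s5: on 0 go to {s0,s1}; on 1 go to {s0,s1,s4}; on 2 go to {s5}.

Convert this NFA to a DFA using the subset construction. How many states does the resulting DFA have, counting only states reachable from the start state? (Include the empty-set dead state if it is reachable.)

Start state of the DFA: {s0}.
{s0} --0--> {s0,s4,s5}  [new]
{s0} --1--> {s2,s5}  [new]
{s0} --2--> {s2,s5}  [seen]
{s0,s4,s5} --0--> {s0,s1,s2,s3,s4,s5}  [new]
{s0,s4,s5} --1--> {s0,s1,s2,s4,s5}  [new]
{s0,s4,s5} --2--> {s2,s5}  [seen]
{s2,s5} --0--> {s0,s1,s3,s4}  [new]
{s2,s5} --1--> {s0,s1,s4}  [new]
{s2,s5} --2--> {s1,s3,s5}  [new]
{s0,s1,s2,s3,s4,s5} --0--> {s0,s1,s2,s3,s4,s5}  [seen]
{s0,s1,s2,s3,s4,s5} --1--> {s0,s1,s2,s3,s4,s5}  [seen]
{s0,s1,s2,s3,s4,s5} --2--> {s1,s2,s3,s5}  [new]
{s0,s1,s2,s4,s5} --0--> {s0,s1,s2,s3,s4,s5}  [seen]
{s0,s1,s2,s4,s5} --1--> {s0,s1,s2,s3,s4,s5}  [seen]
{s0,s1,s2,s4,s5} --2--> {s1,s2,s3,s5}  [seen]
{s0,s1,s3,s4} --0--> {s0,s2,s3,s4,s5}  [new]
{s0,s1,s3,s4} --1--> {s1,s2,s3,s4,s5}  [new]
{s0,s1,s3,s4} --2--> {s1,s2,s3,s5}  [seen]
{s0,s1,s4} --0--> {s0,s2,s3,s4,s5}  [seen]
{s0,s1,s4} --1--> {s2,s3,s4,s5}  [new]
{s0,s1,s4} --2--> {s1,s2,s3,s5}  [seen]
{s1,s3,s5} --0--> {s0,s1,s4,s5}  [new]
{s1,s3,s5} --1--> {s0,s1,s2,s3,s4,s5}  [seen]
{s1,s3,s5} --2--> {s1,s2,s3,s5}  [seen]
{s1,s2,s3,s5} --0--> {s0,s1,s3,s4,s5}  [new]
{s1,s2,s3,s5} --1--> {s0,s1,s2,s3,s4,s5}  [seen]
{s1,s2,s3,s5} --2--> {s1,s2,s3,s5}  [seen]
{s0,s2,s3,s4,s5} --0--> {s0,s1,s2,s3,s4,s5}  [seen]
{s0,s2,s3,s4,s5} --1--> {s0,s1,s2,s3,s4,s5}  [seen]
{s0,s2,s3,s4,s5} --2--> {s1,s2,s3,s5}  [seen]
{s1,s2,s3,s4,s5} --0--> {s0,s1,s2,s3,s4,s5}  [seen]
{s1,s2,s3,s4,s5} --1--> {s0,s1,s2,s3,s4,s5}  [seen]
{s1,s2,s3,s4,s5} --2--> {s1,s2,s3,s5}  [seen]
{s2,s3,s4,s5} --0--> {s0,s1,s2,s3,s4}  [new]
{s2,s3,s4,s5} --1--> {s0,s1,s2,s3,s4}  [seen]
{s2,s3,s4,s5} --2--> {s1,s3,s5}  [seen]
{s0,s1,s4,s5} --0--> {s0,s1,s2,s3,s4,s5}  [seen]
{s0,s1,s4,s5} --1--> {s0,s1,s2,s3,s4,s5}  [seen]
{s0,s1,s4,s5} --2--> {s1,s2,s3,s5}  [seen]
{s0,s1,s3,s4,s5} --0--> {s0,s1,s2,s3,s4,s5}  [seen]
{s0,s1,s3,s4,s5} --1--> {s0,s1,s2,s3,s4,s5}  [seen]
{s0,s1,s3,s4,s5} --2--> {s1,s2,s3,s5}  [seen]
{s0,s1,s2,s3,s4} --0--> {s0,s1,s2,s3,s4,s5}  [seen]
{s0,s1,s2,s3,s4} --1--> {s1,s2,s3,s4,s5}  [seen]
{s0,s1,s2,s3,s4} --2--> {s1,s2,s3,s5}  [seen]
Reachable DFA states: {s0}, {s0,s4,s5}, {s2,s5}, {s0,s1,s2,s3,s4,s5}, {s0,s1,s2,s4,s5}, {s0,s1,s3,s4}, {s0,s1,s4}, {s1,s3,s5}, {s1,s2,s3,s5}, {s0,s2,s3,s4,s5}, {s1,s2,s3,s4,s5}, {s2,s3,s4,s5}, {s0,s1,s4,s5}, {s0,s1,s3,s4,s5}, {s0,s1,s2,s3,s4}.

15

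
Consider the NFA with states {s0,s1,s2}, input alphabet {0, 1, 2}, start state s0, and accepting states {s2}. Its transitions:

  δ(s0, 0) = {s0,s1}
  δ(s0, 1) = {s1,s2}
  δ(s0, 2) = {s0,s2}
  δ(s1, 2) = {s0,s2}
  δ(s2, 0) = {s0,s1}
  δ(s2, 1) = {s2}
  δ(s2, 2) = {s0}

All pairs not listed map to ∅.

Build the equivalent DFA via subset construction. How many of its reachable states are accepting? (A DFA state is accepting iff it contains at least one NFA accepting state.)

3

Start state of the DFA: {s0}.
{s0} --0--> {s0,s1}  [new]
{s0} --1--> {s1,s2}  [new]
{s0} --2--> {s0,s2}  [new]
{s0,s1} --0--> {s0,s1}  [seen]
{s0,s1} --1--> {s1,s2}  [seen]
{s0,s1} --2--> {s0,s2}  [seen]
{s1,s2} --0--> {s0,s1}  [seen]
{s1,s2} --1--> {s2}  [new]
{s1,s2} --2--> {s0,s2}  [seen]
{s0,s2} --0--> {s0,s1}  [seen]
{s0,s2} --1--> {s1,s2}  [seen]
{s0,s2} --2--> {s0,s2}  [seen]
{s2} --0--> {s0,s1}  [seen]
{s2} --1--> {s2}  [seen]
{s2} --2--> {s0}  [seen]
Reachable DFA states: {s0}, {s0,s1}, {s1,s2}, {s0,s2}, {s2}.
Accepting DFA states (contain an NFA accepting state): {s1,s2}, {s0,s2}, {s2}.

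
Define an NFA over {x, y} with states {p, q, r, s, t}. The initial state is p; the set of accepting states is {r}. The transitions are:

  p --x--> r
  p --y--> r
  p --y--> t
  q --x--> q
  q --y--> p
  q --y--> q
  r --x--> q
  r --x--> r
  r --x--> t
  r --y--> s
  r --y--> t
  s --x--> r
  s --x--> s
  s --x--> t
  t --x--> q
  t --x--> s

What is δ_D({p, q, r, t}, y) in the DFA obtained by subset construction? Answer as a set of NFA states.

{p, q, r, s, t}

δ(p,y) = {r, t}; δ(q,y) = {p, q}; δ(r,y) = {s, t}; δ(t,y) = ∅.
Union: {p, q, r, s, t}.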